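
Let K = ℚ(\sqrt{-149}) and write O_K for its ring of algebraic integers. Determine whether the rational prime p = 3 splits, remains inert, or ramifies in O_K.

split

d = -149 ≡ 3 (mod 4), so O_K = ℤ[√-149] and disc(K) = 4d = -596.
3 ∤ -596, so 3 is unramified.
Legendre symbol by Euler's criterion: (-149/3) ≡ (-149)^1 ≡ 1 (mod 3), i.e. (-149/3) = 1.
(-149/3) = 1, so 3 splits.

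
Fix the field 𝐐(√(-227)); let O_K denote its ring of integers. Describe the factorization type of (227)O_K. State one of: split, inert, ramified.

-227 mod 4 = 1, hence disc K = -227 and O_K = ℤ[(1+√-227)/2].
Ramification test: 227 | -227. The prime 227 ramifies in K.

ramifies in O_K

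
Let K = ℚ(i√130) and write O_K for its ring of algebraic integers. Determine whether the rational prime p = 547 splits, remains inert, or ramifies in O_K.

inert

d = -130 ≡ 2 (mod 4), so O_K = ℤ[√-130] and disc(K) = 4d = -520.
disc(K) = -520 is not divisible by 547; 547 is unramified.
Compute (-130/547) via Euler: 417^((547-1)/2) mod 547 = 546, so (-130/547) = -1.
(-130/547) = -1, so 547 is inert.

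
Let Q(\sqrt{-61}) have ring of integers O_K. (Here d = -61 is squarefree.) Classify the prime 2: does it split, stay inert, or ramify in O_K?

d = -61 ≡ 3 (mod 4), so O_K = ℤ[√-61] and disc(K) = 4d = -244.
disc(K) = -244 = 2·(-122), so p = 2 is ramified.

ramifies in O_K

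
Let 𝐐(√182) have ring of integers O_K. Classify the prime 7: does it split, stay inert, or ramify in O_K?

182 mod 4 = 2, hence disc K = 4·182 = 728 and O_K = ℤ[√182].
disc(K) = 728 = 7·104, so p = 7 is ramified.

p ramifies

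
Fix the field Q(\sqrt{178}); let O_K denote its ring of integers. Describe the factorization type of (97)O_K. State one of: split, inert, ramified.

Since 178 ≢ 1 mod 4, the ring of integers is ℤ[√178] with discriminant 4·178 = 712.
97 ∤ 712, so 97 is unramified.
(178/97) = 81^48 mod 97 = 1, giving Legendre symbol 1.
d is a quadratic residue mod p, hence 97 splits in O_K.

split — (97) = 𝔭₁𝔭₂ with 𝔭₁ ≠ 𝔭₂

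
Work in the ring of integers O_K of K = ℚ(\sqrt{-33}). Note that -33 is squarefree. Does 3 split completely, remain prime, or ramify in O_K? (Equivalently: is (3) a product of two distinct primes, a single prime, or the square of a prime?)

-33 mod 4 = 3, hence disc K = 4·(-33) = -132 and O_K = ℤ[√-33].
disc(K) = -132 = 3·(-44), so p = 3 is ramified.

3 is ramified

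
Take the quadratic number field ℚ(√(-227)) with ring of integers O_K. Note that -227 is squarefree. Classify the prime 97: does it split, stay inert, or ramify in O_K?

Since -227 ≡ 1 mod 4, the ring of integers is ℤ[(1+√-227)/2] with discriminant -227.
97 ∤ -227, so 97 is unramified.
(-227/97) = 64^48 mod 97 = 1, giving Legendre symbol 1.
d is a quadratic residue mod p, hence 97 splits in O_K.

split — (97) = 𝔭₁𝔭₂ with 𝔭₁ ≠ 𝔭₂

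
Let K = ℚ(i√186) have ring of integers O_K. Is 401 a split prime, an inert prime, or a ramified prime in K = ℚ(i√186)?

split

-186 mod 4 = 2, hence disc K = 4·(-186) = -744 and O_K = ℤ[√-186].
disc(K) = -744 is not divisible by 401; 401 is unramified.
Legendre symbol by Euler's criterion: (-186/401) ≡ (-186)^200 ≡ 1 (mod 401), i.e. (-186/401) = 1.
d is a quadratic residue mod p, hence 401 splits in O_K.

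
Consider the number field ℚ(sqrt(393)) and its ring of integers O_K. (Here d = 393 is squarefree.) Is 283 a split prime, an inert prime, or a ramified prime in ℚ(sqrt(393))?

splits completely

Since 393 ≡ 1 mod 4, the ring of integers is ℤ[(1+√393)/2] with discriminant 393.
disc(K) = 393 is not divisible by 283; 283 is unramified.
Legendre symbol by Euler's criterion: (393/283) ≡ 393^141 ≡ 1 (mod 283), i.e. (393/283) = 1.
Legendre symbol 1 ⇒ 283 is split.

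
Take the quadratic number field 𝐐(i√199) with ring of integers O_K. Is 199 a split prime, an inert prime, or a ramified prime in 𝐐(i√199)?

d = -199 ≡ 1 (mod 4), so O_K = ℤ[(1+√-199)/2] and disc(K) = d = -199.
199 divides disc(K) = -199, so 199 ramifies.

ramifies in O_K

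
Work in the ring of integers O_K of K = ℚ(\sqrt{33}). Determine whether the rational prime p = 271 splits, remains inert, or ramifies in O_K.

d = 33 ≡ 1 (mod 4), so O_K = ℤ[(1+√33)/2] and disc(K) = d = 33.
Since gcd(271, 33) = 1 the prime 271 does not ramify.
Compute (33/271) via Euler: 33^((271-1)/2) mod 271 = 270, so (33/271) = -1.
Legendre symbol -1 ⇒ 271 is inert.

inert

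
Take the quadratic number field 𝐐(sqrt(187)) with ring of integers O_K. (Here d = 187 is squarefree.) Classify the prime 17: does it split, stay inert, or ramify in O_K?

Since 187 ≢ 1 mod 4, the ring of integers is ℤ[√187] with discriminant 4·187 = 748.
Ramification test: 17 | 748. The prime 17 ramifies in K.

ramified — (17) = 𝔭²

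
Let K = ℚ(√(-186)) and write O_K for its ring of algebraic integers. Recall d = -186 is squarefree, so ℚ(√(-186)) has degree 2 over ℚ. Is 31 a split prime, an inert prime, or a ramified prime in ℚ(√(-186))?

Since -186 ≢ 1 mod 4, the ring of integers is ℤ[√-186] with discriminant 4·(-186) = -744.
disc(K) = -744 = 31·(-24), so p = 31 is ramified.

ramifies in O_K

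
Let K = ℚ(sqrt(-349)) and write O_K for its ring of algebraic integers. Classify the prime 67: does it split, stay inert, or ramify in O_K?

Since -349 ≢ 1 mod 4, the ring of integers is ℤ[√-349] with discriminant 4·(-349) = -1396.
Since gcd(67, -1396) = 1 the prime 67 does not ramify.
Euler's criterion: (-349)^33 mod 67 = 66. Thus (-349|67) = -1.
(-349/67) = -1, so 67 is inert.

inert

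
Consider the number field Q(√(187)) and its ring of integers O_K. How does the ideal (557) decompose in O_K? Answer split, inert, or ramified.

inert

d = 187 ≡ 3 (mod 4), so O_K = ℤ[√187] and disc(K) = 4d = 748.
557 ∤ 748, so 557 is unramified.
Euler's criterion: 187^278 mod 557 = 556. Thus (187|557) = -1.
d is a non-residue mod p, hence 557 remains inert in O_K.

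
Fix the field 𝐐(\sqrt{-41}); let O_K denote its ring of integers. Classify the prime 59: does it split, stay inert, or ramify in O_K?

d = -41 ≡ 3 (mod 4), so O_K = ℤ[√-41] and disc(K) = 4d = -164.
disc(K) = -164 is not divisible by 59; 59 is unramified.
(-41/59) = 18^29 mod 59 = 58, giving Legendre symbol -1.
Legendre symbol -1 ⇒ 59 is inert.

inert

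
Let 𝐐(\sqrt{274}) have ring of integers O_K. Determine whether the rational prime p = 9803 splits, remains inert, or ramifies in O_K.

inert

d = 274 ≡ 2 (mod 4), so O_K = ℤ[√274] and disc(K) = 4d = 1096.
disc(K) = 1096 is not divisible by 9803; 9803 is unramified.
(274/9803) = 274^4901 mod 9803 = 9802, giving Legendre symbol -1.
Legendre symbol -1 ⇒ 9803 is inert.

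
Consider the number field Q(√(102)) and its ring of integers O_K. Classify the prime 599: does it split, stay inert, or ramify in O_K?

p splits

Since 102 ≢ 1 mod 4, the ring of integers is ℤ[√102] with discriminant 4·102 = 408.
599 ∤ 408, so 599 is unramified.
(102/599) = 102^299 mod 599 = 1, giving Legendre symbol 1.
d is a quadratic residue mod p, hence 599 splits in O_K.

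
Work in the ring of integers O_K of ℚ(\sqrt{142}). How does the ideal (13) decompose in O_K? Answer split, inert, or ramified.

d = 142 ≡ 2 (mod 4), so O_K = ℤ[√142] and disc(K) = 4d = 568.
disc(K) = 568 is not divisible by 13; 13 is unramified.
Compute (142/13) via Euler: 12^((13-1)/2) mod 13 = 1, so (142/13) = 1.
Legendre symbol 1 ⇒ 13 is split.

split — (13) = 𝔭₁𝔭₂ with 𝔭₁ ≠ 𝔭₂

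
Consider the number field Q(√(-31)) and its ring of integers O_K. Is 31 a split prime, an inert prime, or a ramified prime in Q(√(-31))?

d = -31 ≡ 1 (mod 4), so O_K = ℤ[(1+√-31)/2] and disc(K) = d = -31.
Ramification test: 31 | -31. The prime 31 ramifies in K.

ramified — (31) = 𝔭²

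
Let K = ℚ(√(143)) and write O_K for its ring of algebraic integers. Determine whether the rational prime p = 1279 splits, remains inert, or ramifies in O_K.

splits completely

d = 143 ≡ 3 (mod 4), so O_K = ℤ[√143] and disc(K) = 4d = 572.
1279 ∤ 572, so 1279 is unramified.
Legendre symbol by Euler's criterion: (143/1279) ≡ 143^639 ≡ 1 (mod 1279), i.e. (143/1279) = 1.
Legendre symbol 1 ⇒ 1279 is split.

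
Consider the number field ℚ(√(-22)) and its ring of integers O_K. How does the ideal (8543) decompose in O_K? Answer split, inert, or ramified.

p is inert

Since -22 ≢ 1 mod 4, the ring of integers is ℤ[√-22] with discriminant 4·(-22) = -88.
8543 ∤ -88, so 8543 is unramified.
(-22/8543) = 8521^4271 mod 8543 = 8542, giving Legendre symbol -1.
Legendre symbol -1 ⇒ 8543 is inert.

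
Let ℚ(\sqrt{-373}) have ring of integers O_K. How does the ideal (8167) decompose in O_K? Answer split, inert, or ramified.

p is inert

d = -373 ≡ 3 (mod 4), so O_K = ℤ[√-373] and disc(K) = 4d = -1492.
8167 ∤ -1492, so 8167 is unramified.
Legendre symbol by Euler's criterion: (-373/8167) ≡ (-373)^4083 ≡ 8166 (mod 8167), i.e. (-373/8167) = -1.
d is a non-residue mod p, hence 8167 remains inert in O_K.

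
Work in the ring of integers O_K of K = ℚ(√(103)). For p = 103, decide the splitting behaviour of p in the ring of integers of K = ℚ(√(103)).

ramifies in O_K

d = 103 ≡ 3 (mod 4), so O_K = ℤ[√103] and disc(K) = 4d = 412.
disc(K) = 412 = 103·4, so p = 103 is ramified.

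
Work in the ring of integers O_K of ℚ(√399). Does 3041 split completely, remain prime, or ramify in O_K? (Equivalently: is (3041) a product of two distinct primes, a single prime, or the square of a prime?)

split

399 mod 4 = 3, hence disc K = 4·399 = 1596 and O_K = ℤ[√399].
disc(K) = 1596 is not divisible by 3041; 3041 is unramified.
(399/3041) = 399^1520 mod 3041 = 1, giving Legendre symbol 1.
Legendre symbol 1 ⇒ 3041 is split.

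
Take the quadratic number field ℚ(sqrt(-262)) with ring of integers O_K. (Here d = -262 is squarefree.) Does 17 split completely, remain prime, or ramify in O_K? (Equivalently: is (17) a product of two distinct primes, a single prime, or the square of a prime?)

17 remains inert

d = -262 ≡ 2 (mod 4), so O_K = ℤ[√-262] and disc(K) = 4d = -1048.
Since gcd(17, -1048) = 1 the prime 17 does not ramify.
Compute (-262/17) via Euler: 10^((17-1)/2) mod 17 = 16, so (-262/17) = -1.
d is a non-residue mod p, hence 17 remains inert in O_K.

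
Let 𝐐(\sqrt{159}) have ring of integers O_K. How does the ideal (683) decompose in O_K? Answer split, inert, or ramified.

159 mod 4 = 3, hence disc K = 4·159 = 636 and O_K = ℤ[√159].
disc(K) = 636 is not divisible by 683; 683 is unramified.
Compute (159/683) via Euler: 159^((683-1)/2) mod 683 = 1, so (159/683) = 1.
(159/683) = 1, so 683 splits.

split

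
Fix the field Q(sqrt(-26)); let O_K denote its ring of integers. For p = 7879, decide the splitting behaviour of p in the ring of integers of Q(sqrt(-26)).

7879 remains inert

-26 mod 4 = 2, hence disc K = 4·(-26) = -104 and O_K = ℤ[√-26].
7879 ∤ -104, so 7879 is unramified.
(-26/7879) = 7853^3939 mod 7879 = 7878, giving Legendre symbol -1.
(-26/7879) = -1, so 7879 is inert.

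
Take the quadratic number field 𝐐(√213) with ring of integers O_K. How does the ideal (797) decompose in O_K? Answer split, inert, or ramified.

d = 213 ≡ 1 (mod 4), so O_K = ℤ[(1+√213)/2] and disc(K) = d = 213.
disc(K) = 213 is not divisible by 797; 797 is unramified.
Compute (213/797) via Euler: 213^((797-1)/2) mod 797 = 796, so (213/797) = -1.
Legendre symbol -1 ⇒ 797 is inert.

p is inert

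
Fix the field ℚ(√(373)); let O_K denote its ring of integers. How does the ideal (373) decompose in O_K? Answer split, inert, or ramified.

ramified

d = 373 ≡ 1 (mod 4), so O_K = ℤ[(1+√373)/2] and disc(K) = d = 373.
disc(K) = 373 = 373·1, so p = 373 is ramified.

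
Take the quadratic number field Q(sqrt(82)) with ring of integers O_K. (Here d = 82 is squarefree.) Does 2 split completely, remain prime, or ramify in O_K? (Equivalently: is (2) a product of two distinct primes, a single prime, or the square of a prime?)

ramifies in O_K

Since 82 ≢ 1 mod 4, the ring of integers is ℤ[√82] with discriminant 4·82 = 328.
disc(K) = 328 = 2·164, so p = 2 is ramified.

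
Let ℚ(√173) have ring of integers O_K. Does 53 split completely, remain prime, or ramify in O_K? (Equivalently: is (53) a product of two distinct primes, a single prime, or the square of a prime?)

53 remains inert

173 mod 4 = 1, hence disc K = 173 and O_K = ℤ[(1+√173)/2].
53 ∤ 173, so 53 is unramified.
Euler's criterion: 173^26 mod 53 = 52. Thus (173|53) = -1.
Legendre symbol -1 ⇒ 53 is inert.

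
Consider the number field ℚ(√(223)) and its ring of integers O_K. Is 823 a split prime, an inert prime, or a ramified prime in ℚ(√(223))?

223 mod 4 = 3, hence disc K = 4·223 = 892 and O_K = ℤ[√223].
Since gcd(823, 892) = 1 the prime 823 does not ramify.
Euler's criterion: 223^411 mod 823 = 1. Thus (223|823) = 1.
(223/823) = 1, so 823 splits.

823 splits in O_K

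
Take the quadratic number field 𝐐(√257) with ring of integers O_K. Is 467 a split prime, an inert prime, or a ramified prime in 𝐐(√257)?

inert

257 mod 4 = 1, hence disc K = 257 and O_K = ℤ[(1+√257)/2].
Since gcd(467, 257) = 1 the prime 467 does not ramify.
Legendre symbol by Euler's criterion: (257/467) ≡ 257^233 ≡ 466 (mod 467), i.e. (257/467) = -1.
Legendre symbol -1 ⇒ 467 is inert.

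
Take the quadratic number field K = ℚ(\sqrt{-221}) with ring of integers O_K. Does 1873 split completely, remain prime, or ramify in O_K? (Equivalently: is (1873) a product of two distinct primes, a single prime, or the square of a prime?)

p is inert

Since -221 ≢ 1 mod 4, the ring of integers is ℤ[√-221] with discriminant 4·(-221) = -884.
Since gcd(1873, -884) = 1 the prime 1873 does not ramify.
Legendre symbol by Euler's criterion: (-221/1873) ≡ (-221)^936 ≡ 1872 (mod 1873), i.e. (-221/1873) = -1.
d is a non-residue mod p, hence 1873 remains inert in O_K.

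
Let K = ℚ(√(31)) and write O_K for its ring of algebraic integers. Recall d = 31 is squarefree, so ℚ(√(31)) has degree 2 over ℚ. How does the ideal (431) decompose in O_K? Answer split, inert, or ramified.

inert

31 mod 4 = 3, hence disc K = 4·31 = 124 and O_K = ℤ[√31].
431 ∤ 124, so 431 is unramified.
Compute (31/431) via Euler: 31^((431-1)/2) mod 431 = 430, so (31/431) = -1.
Legendre symbol -1 ⇒ 431 is inert.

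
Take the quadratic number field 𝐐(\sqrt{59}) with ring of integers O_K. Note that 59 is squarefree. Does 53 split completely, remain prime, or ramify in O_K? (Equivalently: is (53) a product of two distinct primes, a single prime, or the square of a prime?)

53 splits in O_K

d = 59 ≡ 3 (mod 4), so O_K = ℤ[√59] and disc(K) = 4d = 236.
53 ∤ 236, so 53 is unramified.
Compute (59/53) via Euler: 6^((53-1)/2) mod 53 = 1, so (59/53) = 1.
(59/53) = 1, so 53 splits.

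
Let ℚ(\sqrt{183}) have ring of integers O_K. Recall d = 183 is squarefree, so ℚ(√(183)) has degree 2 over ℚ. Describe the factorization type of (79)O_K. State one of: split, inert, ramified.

split

Since 183 ≢ 1 mod 4, the ring of integers is ℤ[√183] with discriminant 4·183 = 732.
79 ∤ 732, so 79 is unramified.
Legendre symbol by Euler's criterion: (183/79) ≡ 183^39 ≡ 1 (mod 79), i.e. (183/79) = 1.
Legendre symbol 1 ⇒ 79 is split.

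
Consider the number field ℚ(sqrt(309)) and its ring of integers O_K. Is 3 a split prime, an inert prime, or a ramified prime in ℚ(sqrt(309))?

d = 309 ≡ 1 (mod 4), so O_K = ℤ[(1+√309)/2] and disc(K) = d = 309.
Ramification test: 3 | 309. The prime 3 ramifies in K.

ramified — (3) = 𝔭²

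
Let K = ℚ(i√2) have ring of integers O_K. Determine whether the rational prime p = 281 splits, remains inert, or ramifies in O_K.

d = -2 ≡ 2 (mod 4), so O_K = ℤ[√-2] and disc(K) = 4d = -8.
disc(K) = -8 is not divisible by 281; 281 is unramified.
Euler's criterion: (-2)^140 mod 281 = 1. Thus (-2|281) = 1.
d is a quadratic residue mod p, hence 281 splits in O_K.

281 splits in O_K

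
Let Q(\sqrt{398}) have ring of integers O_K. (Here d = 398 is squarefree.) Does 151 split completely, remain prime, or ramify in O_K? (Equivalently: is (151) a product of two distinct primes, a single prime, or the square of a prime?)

151 remains inert

Since 398 ≢ 1 mod 4, the ring of integers is ℤ[√398] with discriminant 4·398 = 1592.
disc(K) = 1592 is not divisible by 151; 151 is unramified.
(398/151) = 96^75 mod 151 = 150, giving Legendre symbol -1.
(398/151) = -1, so 151 is inert.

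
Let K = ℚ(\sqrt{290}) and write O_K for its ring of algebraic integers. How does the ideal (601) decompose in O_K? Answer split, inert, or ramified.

remains prime (inert)

Since 290 ≢ 1 mod 4, the ring of integers is ℤ[√290] with discriminant 4·290 = 1160.
disc(K) = 1160 is not divisible by 601; 601 is unramified.
Compute (290/601) via Euler: 290^((601-1)/2) mod 601 = 600, so (290/601) = -1.
d is a non-residue mod p, hence 601 remains inert in O_K.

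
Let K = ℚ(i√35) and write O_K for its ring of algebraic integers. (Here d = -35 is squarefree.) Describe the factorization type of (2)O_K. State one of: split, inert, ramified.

-35 mod 4 = 1, hence disc K = -35 and O_K = ℤ[(1+√-35)/2].
Since gcd(2, -35) = 1 the prime 2 does not ramify.
d ≡ 5 (mod 8); the supplementary law gives 2 inert.

p is inert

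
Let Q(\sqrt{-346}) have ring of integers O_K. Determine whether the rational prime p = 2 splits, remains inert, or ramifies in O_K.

Since -346 ≢ 1 mod 4, the ring of integers is ℤ[√-346] with discriminant 4·(-346) = -1384.
Ramification test: 2 | -1384. The prime 2 ramifies in K.

p ramifies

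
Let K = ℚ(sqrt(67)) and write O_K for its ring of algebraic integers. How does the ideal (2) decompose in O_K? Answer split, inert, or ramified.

ramified — (2) = 𝔭²

67 mod 4 = 3, hence disc K = 4·67 = 268 and O_K = ℤ[√67].
2 divides disc(K) = 268, so 2 ramifies.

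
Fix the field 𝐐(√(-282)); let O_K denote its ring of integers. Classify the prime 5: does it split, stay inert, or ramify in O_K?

-282 mod 4 = 2, hence disc K = 4·(-282) = -1128 and O_K = ℤ[√-282].
disc(K) = -1128 is not divisible by 5; 5 is unramified.
Compute (-282/5) via Euler: 3^((5-1)/2) mod 5 = 4, so (-282/5) = -1.
(-282/5) = -1, so 5 is inert.

5 remains inert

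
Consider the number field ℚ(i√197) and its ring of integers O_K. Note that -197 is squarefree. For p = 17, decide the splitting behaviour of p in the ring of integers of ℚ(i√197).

inert

d = -197 ≡ 3 (mod 4), so O_K = ℤ[√-197] and disc(K) = 4d = -788.
disc(K) = -788 is not divisible by 17; 17 is unramified.
(-197/17) = 7^8 mod 17 = 16, giving Legendre symbol -1.
(-197/17) = -1, so 17 is inert.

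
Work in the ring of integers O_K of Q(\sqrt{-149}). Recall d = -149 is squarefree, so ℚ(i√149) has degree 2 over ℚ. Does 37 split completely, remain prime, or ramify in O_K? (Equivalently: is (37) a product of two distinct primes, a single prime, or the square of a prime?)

Since -149 ≢ 1 mod 4, the ring of integers is ℤ[√-149] with discriminant 4·(-149) = -596.
Since gcd(37, -596) = 1 the prime 37 does not ramify.
Compute (-149/37) via Euler: 36^((37-1)/2) mod 37 = 1, so (-149/37) = 1.
d is a quadratic residue mod p, hence 37 splits in O_K.

p splits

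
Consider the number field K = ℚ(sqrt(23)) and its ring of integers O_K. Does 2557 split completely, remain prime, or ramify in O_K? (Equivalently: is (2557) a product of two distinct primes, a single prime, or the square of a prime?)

d = 23 ≡ 3 (mod 4), so O_K = ℤ[√23] and disc(K) = 4d = 92.
disc(K) = 92 is not divisible by 2557; 2557 is unramified.
Compute (23/2557) via Euler: 23^((2557-1)/2) mod 2557 = 1, so (23/2557) = 1.
Legendre symbol 1 ⇒ 2557 is split.

splits completely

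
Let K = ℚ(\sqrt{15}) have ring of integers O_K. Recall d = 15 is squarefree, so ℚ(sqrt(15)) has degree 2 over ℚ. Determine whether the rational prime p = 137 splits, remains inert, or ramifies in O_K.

p splits

d = 15 ≡ 3 (mod 4), so O_K = ℤ[√15] and disc(K) = 4d = 60.
Since gcd(137, 60) = 1 the prime 137 does not ramify.
(15/137) = 15^68 mod 137 = 1, giving Legendre symbol 1.
(15/137) = 1, so 137 splits.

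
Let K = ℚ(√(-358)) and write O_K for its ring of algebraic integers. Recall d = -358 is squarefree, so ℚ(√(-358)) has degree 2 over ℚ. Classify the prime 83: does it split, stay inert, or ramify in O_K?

remains prime (inert)

-358 mod 4 = 2, hence disc K = 4·(-358) = -1432 and O_K = ℤ[√-358].
disc(K) = -1432 is not divisible by 83; 83 is unramified.
Euler's criterion: (-358)^41 mod 83 = 82. Thus (-358|83) = -1.
(-358/83) = -1, so 83 is inert.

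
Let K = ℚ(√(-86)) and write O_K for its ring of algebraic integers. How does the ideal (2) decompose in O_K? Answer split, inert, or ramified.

2 is ramified

-86 mod 4 = 2, hence disc K = 4·(-86) = -344 and O_K = ℤ[√-86].
disc(K) = -344 = 2·(-172), so p = 2 is ramified.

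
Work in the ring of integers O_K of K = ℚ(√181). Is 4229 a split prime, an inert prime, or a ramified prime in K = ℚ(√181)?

Since 181 ≡ 1 mod 4, the ring of integers is ℤ[(1+√181)/2] with discriminant 181.
4229 ∤ 181, so 4229 is unramified.
(181/4229) = 181^2114 mod 4229 = 4228, giving Legendre symbol -1.
(181/4229) = -1, so 4229 is inert.

4229 remains inert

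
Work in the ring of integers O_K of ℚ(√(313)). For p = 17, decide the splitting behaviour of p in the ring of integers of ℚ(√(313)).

inert — (17) stays prime in O_K

313 mod 4 = 1, hence disc K = 313 and O_K = ℤ[(1+√313)/2].
Since gcd(17, 313) = 1 the prime 17 does not ramify.
Legendre symbol by Euler's criterion: (313/17) ≡ 313^8 ≡ 16 (mod 17), i.e. (313/17) = -1.
(313/17) = -1, so 17 is inert.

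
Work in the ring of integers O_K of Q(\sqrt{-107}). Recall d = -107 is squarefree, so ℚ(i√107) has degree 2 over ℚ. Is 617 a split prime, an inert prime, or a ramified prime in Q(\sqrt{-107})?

-107 mod 4 = 1, hence disc K = -107 and O_K = ℤ[(1+√-107)/2].
disc(K) = -107 is not divisible by 617; 617 is unramified.
Euler's criterion: (-107)^308 mod 617 = 616. Thus (-107|617) = -1.
d is a non-residue mod p, hence 617 remains inert in O_K.

617 remains inert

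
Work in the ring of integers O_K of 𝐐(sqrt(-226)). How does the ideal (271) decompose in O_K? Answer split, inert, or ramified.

271 splits in O_K

-226 mod 4 = 2, hence disc K = 4·(-226) = -904 and O_K = ℤ[√-226].
271 ∤ -904, so 271 is unramified.
Compute (-226/271) via Euler: 45^((271-1)/2) mod 271 = 1, so (-226/271) = 1.
(-226/271) = 1, so 271 splits.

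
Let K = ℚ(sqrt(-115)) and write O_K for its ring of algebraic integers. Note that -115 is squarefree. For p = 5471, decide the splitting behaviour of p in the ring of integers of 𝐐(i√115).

inert

Since -115 ≡ 1 mod 4, the ring of integers is ℤ[(1+√-115)/2] with discriminant -115.
disc(K) = -115 is not divisible by 5471; 5471 is unramified.
Legendre symbol by Euler's criterion: (-115/5471) ≡ (-115)^2735 ≡ 5470 (mod 5471), i.e. (-115/5471) = -1.
Legendre symbol -1 ⇒ 5471 is inert.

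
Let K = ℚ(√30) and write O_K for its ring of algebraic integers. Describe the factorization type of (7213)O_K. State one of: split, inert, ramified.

30 mod 4 = 2, hence disc K = 4·30 = 120 and O_K = ℤ[√30].
Since gcd(7213, 120) = 1 the prime 7213 does not ramify.
Legendre symbol by Euler's criterion: (30/7213) ≡ 30^3606 ≡ 1 (mod 7213), i.e. (30/7213) = 1.
d is a quadratic residue mod p, hence 7213 splits in O_K.

7213 splits in O_K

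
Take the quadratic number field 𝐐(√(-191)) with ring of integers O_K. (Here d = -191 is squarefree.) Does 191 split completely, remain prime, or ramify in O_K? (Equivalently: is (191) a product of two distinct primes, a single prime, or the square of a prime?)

d = -191 ≡ 1 (mod 4), so O_K = ℤ[(1+√-191)/2] and disc(K) = d = -191.
191 divides disc(K) = -191, so 191 ramifies.

ramifies in O_K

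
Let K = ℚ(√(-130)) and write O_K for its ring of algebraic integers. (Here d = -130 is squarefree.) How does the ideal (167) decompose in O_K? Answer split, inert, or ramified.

167 remains inert

d = -130 ≡ 2 (mod 4), so O_K = ℤ[√-130] and disc(K) = 4d = -520.
disc(K) = -520 is not divisible by 167; 167 is unramified.
Legendre symbol by Euler's criterion: (-130/167) ≡ (-130)^83 ≡ 166 (mod 167), i.e. (-130/167) = -1.
Legendre symbol -1 ⇒ 167 is inert.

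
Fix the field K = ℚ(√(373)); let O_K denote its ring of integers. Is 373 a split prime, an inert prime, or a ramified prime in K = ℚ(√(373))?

373 is ramified

Since 373 ≡ 1 mod 4, the ring of integers is ℤ[(1+√373)/2] with discriminant 373.
373 divides disc(K) = 373, so 373 ramifies.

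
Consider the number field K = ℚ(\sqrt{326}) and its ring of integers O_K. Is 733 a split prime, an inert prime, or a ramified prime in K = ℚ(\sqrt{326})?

p is inert

Since 326 ≢ 1 mod 4, the ring of integers is ℤ[√326] with discriminant 4·326 = 1304.
Since gcd(733, 1304) = 1 the prime 733 does not ramify.
Compute (326/733) via Euler: 326^((733-1)/2) mod 733 = 732, so (326/733) = -1.
(326/733) = -1, so 733 is inert.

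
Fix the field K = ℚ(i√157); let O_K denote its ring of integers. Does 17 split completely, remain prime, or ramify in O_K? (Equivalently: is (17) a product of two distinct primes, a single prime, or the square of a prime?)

17 splits in O_K

-157 mod 4 = 3, hence disc K = 4·(-157) = -628 and O_K = ℤ[√-157].
17 ∤ -628, so 17 is unramified.
Euler's criterion: (-157)^8 mod 17 = 1. Thus (-157|17) = 1.
Legendre symbol 1 ⇒ 17 is split.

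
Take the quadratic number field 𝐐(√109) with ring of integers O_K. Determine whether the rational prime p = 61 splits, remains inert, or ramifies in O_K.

split

d = 109 ≡ 1 (mod 4), so O_K = ℤ[(1+√109)/2] and disc(K) = d = 109.
61 ∤ 109, so 61 is unramified.
Legendre symbol by Euler's criterion: (109/61) ≡ 109^30 ≡ 1 (mod 61), i.e. (109/61) = 1.
Legendre symbol 1 ⇒ 61 is split.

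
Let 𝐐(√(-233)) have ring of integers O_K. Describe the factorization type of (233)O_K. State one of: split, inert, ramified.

Since -233 ≢ 1 mod 4, the ring of integers is ℤ[√-233] with discriminant 4·(-233) = -932.
disc(K) = -932 = 233·(-4), so p = 233 is ramified.

233 is ramified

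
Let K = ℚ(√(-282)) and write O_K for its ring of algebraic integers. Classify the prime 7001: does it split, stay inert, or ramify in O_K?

split

d = -282 ≡ 2 (mod 4), so O_K = ℤ[√-282] and disc(K) = 4d = -1128.
disc(K) = -1128 is not divisible by 7001; 7001 is unramified.
Legendre symbol by Euler's criterion: (-282/7001) ≡ (-282)^3500 ≡ 1 (mod 7001), i.e. (-282/7001) = 1.
(-282/7001) = 1, so 7001 splits.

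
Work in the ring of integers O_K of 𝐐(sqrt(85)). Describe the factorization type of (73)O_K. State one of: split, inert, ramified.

73 splits in O_K

Since 85 ≡ 1 mod 4, the ring of integers is ℤ[(1+√85)/2] with discriminant 85.
73 ∤ 85, so 73 is unramified.
(85/73) = 12^36 mod 73 = 1, giving Legendre symbol 1.
Legendre symbol 1 ⇒ 73 is split.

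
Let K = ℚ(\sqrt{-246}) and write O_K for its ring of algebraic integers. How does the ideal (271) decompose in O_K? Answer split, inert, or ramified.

split

-246 mod 4 = 2, hence disc K = 4·(-246) = -984 and O_K = ℤ[√-246].
Since gcd(271, -984) = 1 the prime 271 does not ramify.
Legendre symbol by Euler's criterion: (-246/271) ≡ (-246)^135 ≡ 1 (mod 271), i.e. (-246/271) = 1.
d is a quadratic residue mod p, hence 271 splits in O_K.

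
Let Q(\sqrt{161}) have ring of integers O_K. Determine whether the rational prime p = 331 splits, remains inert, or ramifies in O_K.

161 mod 4 = 1, hence disc K = 161 and O_K = ℤ[(1+√161)/2].
disc(K) = 161 is not divisible by 331; 331 is unramified.
(161/331) = 161^165 mod 331 = 1, giving Legendre symbol 1.
d is a quadratic residue mod p, hence 331 splits in O_K.

splits completely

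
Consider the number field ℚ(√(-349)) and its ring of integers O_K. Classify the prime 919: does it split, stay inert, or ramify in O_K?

split — (919) = 𝔭₁𝔭₂ with 𝔭₁ ≠ 𝔭₂

-349 mod 4 = 3, hence disc K = 4·(-349) = -1396 and O_K = ℤ[√-349].
disc(K) = -1396 is not divisible by 919; 919 is unramified.
Compute (-349/919) via Euler: 570^((919-1)/2) mod 919 = 1, so (-349/919) = 1.
Legendre symbol 1 ⇒ 919 is split.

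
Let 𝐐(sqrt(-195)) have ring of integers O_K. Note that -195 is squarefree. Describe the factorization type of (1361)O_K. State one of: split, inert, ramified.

d = -195 ≡ 1 (mod 4), so O_K = ℤ[(1+√-195)/2] and disc(K) = d = -195.
1361 ∤ -195, so 1361 is unramified.
Euler's criterion: (-195)^680 mod 1361 = 1360. Thus (-195|1361) = -1.
(-195/1361) = -1, so 1361 is inert.

inert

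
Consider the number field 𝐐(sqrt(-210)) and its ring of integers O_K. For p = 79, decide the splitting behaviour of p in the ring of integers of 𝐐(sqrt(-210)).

p is inert

-210 mod 4 = 2, hence disc K = 4·(-210) = -840 and O_K = ℤ[√-210].
79 ∤ -840, so 79 is unramified.
Legendre symbol by Euler's criterion: (-210/79) ≡ (-210)^39 ≡ 78 (mod 79), i.e. (-210/79) = -1.
Legendre symbol -1 ⇒ 79 is inert.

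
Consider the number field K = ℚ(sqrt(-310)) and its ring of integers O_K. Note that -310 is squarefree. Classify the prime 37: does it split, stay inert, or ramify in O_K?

inert — (37) stays prime in O_K

-310 mod 4 = 2, hence disc K = 4·(-310) = -1240 and O_K = ℤ[√-310].
disc(K) = -1240 is not divisible by 37; 37 is unramified.
Compute (-310/37) via Euler: 23^((37-1)/2) mod 37 = 36, so (-310/37) = -1.
d is a non-residue mod p, hence 37 remains inert in O_K.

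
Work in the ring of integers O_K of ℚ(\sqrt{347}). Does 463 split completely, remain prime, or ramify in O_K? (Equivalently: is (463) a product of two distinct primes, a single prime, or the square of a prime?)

463 remains inert

Since 347 ≢ 1 mod 4, the ring of integers is ℤ[√347] with discriminant 4·347 = 1388.
Since gcd(463, 1388) = 1 the prime 463 does not ramify.
Compute (347/463) via Euler: 347^((463-1)/2) mod 463 = 462, so (347/463) = -1.
Legendre symbol -1 ⇒ 463 is inert.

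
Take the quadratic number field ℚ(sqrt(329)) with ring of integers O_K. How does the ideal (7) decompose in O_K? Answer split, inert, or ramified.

p ramifies

d = 329 ≡ 1 (mod 4), so O_K = ℤ[(1+√329)/2] and disc(K) = d = 329.
disc(K) = 329 = 7·47, so p = 7 is ramified.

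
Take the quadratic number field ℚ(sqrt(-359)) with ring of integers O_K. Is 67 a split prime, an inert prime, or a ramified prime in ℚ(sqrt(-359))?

remains prime (inert)

-359 mod 4 = 1, hence disc K = -359 and O_K = ℤ[(1+√-359)/2].
disc(K) = -359 is not divisible by 67; 67 is unramified.
Euler's criterion: (-359)^33 mod 67 = 66. Thus (-359|67) = -1.
d is a non-residue mod p, hence 67 remains inert in O_K.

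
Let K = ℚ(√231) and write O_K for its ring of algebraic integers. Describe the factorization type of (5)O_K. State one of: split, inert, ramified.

splits completely

d = 231 ≡ 3 (mod 4), so O_K = ℤ[√231] and disc(K) = 4d = 924.
Since gcd(5, 924) = 1 the prime 5 does not ramify.
(231/5) = 1^2 mod 5 = 1, giving Legendre symbol 1.
d is a quadratic residue mod p, hence 5 splits in O_K.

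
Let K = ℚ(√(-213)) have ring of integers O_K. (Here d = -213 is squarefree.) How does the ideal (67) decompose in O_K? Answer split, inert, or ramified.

splits completely

Since -213 ≢ 1 mod 4, the ring of integers is ℤ[√-213] with discriminant 4·(-213) = -852.
67 ∤ -852, so 67 is unramified.
Legendre symbol by Euler's criterion: (-213/67) ≡ (-213)^33 ≡ 1 (mod 67), i.e. (-213/67) = 1.
Legendre symbol 1 ⇒ 67 is split.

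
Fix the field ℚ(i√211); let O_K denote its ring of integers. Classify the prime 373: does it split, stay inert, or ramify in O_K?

Since -211 ≡ 1 mod 4, the ring of integers is ℤ[(1+√-211)/2] with discriminant -211.
373 ∤ -211, so 373 is unramified.
Euler's criterion: (-211)^186 mod 373 = 372. Thus (-211|373) = -1.
(-211/373) = -1, so 373 is inert.

remains prime (inert)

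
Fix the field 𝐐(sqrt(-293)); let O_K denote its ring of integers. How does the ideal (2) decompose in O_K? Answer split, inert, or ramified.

-293 mod 4 = 3, hence disc K = 4·(-293) = -1172 and O_K = ℤ[√-293].
2 divides disc(K) = -1172, so 2 ramifies.

2 is ramified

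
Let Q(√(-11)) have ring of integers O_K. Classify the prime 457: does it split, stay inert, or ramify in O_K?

Since -11 ≡ 1 mod 4, the ring of integers is ℤ[(1+√-11)/2] with discriminant -11.
457 ∤ -11, so 457 is unramified.
(-11/457) = 446^228 mod 457 = 456, giving Legendre symbol -1.
Legendre symbol -1 ⇒ 457 is inert.

remains prime (inert)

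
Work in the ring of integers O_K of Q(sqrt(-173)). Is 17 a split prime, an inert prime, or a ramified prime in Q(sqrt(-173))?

Since -173 ≢ 1 mod 4, the ring of integers is ℤ[√-173] with discriminant 4·(-173) = -692.
disc(K) = -692 is not divisible by 17; 17 is unramified.
Legendre symbol by Euler's criterion: (-173/17) ≡ (-173)^8 ≡ 16 (mod 17), i.e. (-173/17) = -1.
Legendre symbol -1 ⇒ 17 is inert.

17 remains inert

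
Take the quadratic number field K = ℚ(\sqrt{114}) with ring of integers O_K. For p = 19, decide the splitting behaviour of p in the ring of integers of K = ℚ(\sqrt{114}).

d = 114 ≡ 2 (mod 4), so O_K = ℤ[√114] and disc(K) = 4d = 456.
19 divides disc(K) = 456, so 19 ramifies.

19 is ramified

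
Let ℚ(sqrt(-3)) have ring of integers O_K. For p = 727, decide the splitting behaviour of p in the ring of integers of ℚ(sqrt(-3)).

splits completely

-3 mod 4 = 1, hence disc K = -3 and O_K = ℤ[(1+√-3)/2].
Since gcd(727, -3) = 1 the prime 727 does not ramify.
Legendre symbol by Euler's criterion: (-3/727) ≡ (-3)^363 ≡ 1 (mod 727), i.e. (-3/727) = 1.
Legendre symbol 1 ⇒ 727 is split.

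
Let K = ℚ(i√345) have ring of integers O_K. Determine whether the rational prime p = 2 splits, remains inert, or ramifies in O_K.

Since -345 ≢ 1 mod 4, the ring of integers is ℤ[√-345] with discriminant 4·(-345) = -1380.
2 divides disc(K) = -1380, so 2 ramifies.

ramified — (2) = 𝔭²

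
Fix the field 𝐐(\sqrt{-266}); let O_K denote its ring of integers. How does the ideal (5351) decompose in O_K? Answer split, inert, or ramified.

remains prime (inert)

d = -266 ≡ 2 (mod 4), so O_K = ℤ[√-266] and disc(K) = 4d = -1064.
Since gcd(5351, -1064) = 1 the prime 5351 does not ramify.
(-266/5351) = 5085^2675 mod 5351 = 5350, giving Legendre symbol -1.
Legendre symbol -1 ⇒ 5351 is inert.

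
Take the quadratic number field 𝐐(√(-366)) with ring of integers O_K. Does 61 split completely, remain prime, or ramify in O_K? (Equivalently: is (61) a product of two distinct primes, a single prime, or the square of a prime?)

61 is ramified

Since -366 ≢ 1 mod 4, the ring of integers is ℤ[√-366] with discriminant 4·(-366) = -1464.
61 divides disc(K) = -1464, so 61 ramifies.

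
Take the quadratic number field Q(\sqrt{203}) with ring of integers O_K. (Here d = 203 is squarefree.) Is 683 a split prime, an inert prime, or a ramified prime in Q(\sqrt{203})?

Since 203 ≢ 1 mod 4, the ring of integers is ℤ[√203] with discriminant 4·203 = 812.
disc(K) = 812 is not divisible by 683; 683 is unramified.
(203/683) = 203^341 mod 683 = 682, giving Legendre symbol -1.
(203/683) = -1, so 683 is inert.

remains prime (inert)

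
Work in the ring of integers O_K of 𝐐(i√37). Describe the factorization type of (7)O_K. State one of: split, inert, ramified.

-37 mod 4 = 3, hence disc K = 4·(-37) = -148 and O_K = ℤ[√-37].
Since gcd(7, -148) = 1 the prime 7 does not ramify.
Euler's criterion: (-37)^3 mod 7 = 6. Thus (-37|7) = -1.
Legendre symbol -1 ⇒ 7 is inert.

remains prime (inert)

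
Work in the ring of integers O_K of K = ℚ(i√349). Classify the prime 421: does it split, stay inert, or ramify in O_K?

p is inert

d = -349 ≡ 3 (mod 4), so O_K = ℤ[√-349] and disc(K) = 4d = -1396.
421 ∤ -1396, so 421 is unramified.
Compute (-349/421) via Euler: 72^((421-1)/2) mod 421 = 420, so (-349/421) = -1.
Legendre symbol -1 ⇒ 421 is inert.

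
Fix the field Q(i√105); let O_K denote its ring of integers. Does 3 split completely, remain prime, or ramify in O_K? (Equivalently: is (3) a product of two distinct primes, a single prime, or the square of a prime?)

-105 mod 4 = 3, hence disc K = 4·(-105) = -420 and O_K = ℤ[√-105].
3 divides disc(K) = -420, so 3 ramifies.

ramifies in O_K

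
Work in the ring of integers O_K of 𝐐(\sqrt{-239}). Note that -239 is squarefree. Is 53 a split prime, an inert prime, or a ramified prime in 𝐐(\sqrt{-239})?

inert — (53) stays prime in O_K

d = -239 ≡ 1 (mod 4), so O_K = ℤ[(1+√-239)/2] and disc(K) = d = -239.
53 ∤ -239, so 53 is unramified.
(-239/53) = 26^26 mod 53 = 52, giving Legendre symbol -1.
Legendre symbol -1 ⇒ 53 is inert.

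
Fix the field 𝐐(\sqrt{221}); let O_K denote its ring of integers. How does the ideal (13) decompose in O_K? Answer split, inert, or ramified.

ramified

Since 221 ≡ 1 mod 4, the ring of integers is ℤ[(1+√221)/2] with discriminant 221.
disc(K) = 221 = 13·17, so p = 13 is ramified.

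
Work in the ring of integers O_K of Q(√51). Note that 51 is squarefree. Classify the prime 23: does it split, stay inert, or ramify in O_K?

inert

d = 51 ≡ 3 (mod 4), so O_K = ℤ[√51] and disc(K) = 4d = 204.
Since gcd(23, 204) = 1 the prime 23 does not ramify.
Euler's criterion: 51^11 mod 23 = 22. Thus (51|23) = -1.
Legendre symbol -1 ⇒ 23 is inert.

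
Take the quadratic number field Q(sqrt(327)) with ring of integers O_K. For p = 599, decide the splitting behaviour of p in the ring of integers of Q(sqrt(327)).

remains prime (inert)

d = 327 ≡ 3 (mod 4), so O_K = ℤ[√327] and disc(K) = 4d = 1308.
disc(K) = 1308 is not divisible by 599; 599 is unramified.
Legendre symbol by Euler's criterion: (327/599) ≡ 327^299 ≡ 598 (mod 599), i.e. (327/599) = -1.
d is a non-residue mod p, hence 599 remains inert in O_K.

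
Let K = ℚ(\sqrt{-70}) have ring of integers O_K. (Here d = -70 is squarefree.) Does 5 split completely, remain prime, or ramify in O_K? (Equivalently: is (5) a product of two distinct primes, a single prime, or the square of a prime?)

5 is ramified

d = -70 ≡ 2 (mod 4), so O_K = ℤ[√-70] and disc(K) = 4d = -280.
Ramification test: 5 | -280. The prime 5 ramifies in K.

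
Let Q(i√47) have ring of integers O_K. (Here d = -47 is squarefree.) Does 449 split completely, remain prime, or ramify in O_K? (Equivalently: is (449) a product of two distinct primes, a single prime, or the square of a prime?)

p is inert

d = -47 ≡ 1 (mod 4), so O_K = ℤ[(1+√-47)/2] and disc(K) = d = -47.
Since gcd(449, -47) = 1 the prime 449 does not ramify.
Euler's criterion: (-47)^224 mod 449 = 448. Thus (-47|449) = -1.
Legendre symbol -1 ⇒ 449 is inert.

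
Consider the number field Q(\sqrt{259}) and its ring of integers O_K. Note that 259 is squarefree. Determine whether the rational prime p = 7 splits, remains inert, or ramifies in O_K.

ramifies in O_K

Since 259 ≢ 1 mod 4, the ring of integers is ℤ[√259] with discriminant 4·259 = 1036.
7 divides disc(K) = 1036, so 7 ramifies.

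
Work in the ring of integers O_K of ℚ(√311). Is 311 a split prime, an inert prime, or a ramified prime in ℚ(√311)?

311 mod 4 = 3, hence disc K = 4·311 = 1244 and O_K = ℤ[√311].
Ramification test: 311 | 1244. The prime 311 ramifies in K.

ramifies in O_K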